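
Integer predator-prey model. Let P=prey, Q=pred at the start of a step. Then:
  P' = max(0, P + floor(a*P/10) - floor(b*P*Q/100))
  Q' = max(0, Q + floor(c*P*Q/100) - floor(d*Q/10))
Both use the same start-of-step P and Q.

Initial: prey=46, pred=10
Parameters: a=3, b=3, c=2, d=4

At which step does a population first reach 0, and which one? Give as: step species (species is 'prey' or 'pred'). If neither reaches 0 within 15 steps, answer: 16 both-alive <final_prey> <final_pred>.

Answer: 16 both-alive 1 2

Derivation:
Step 1: prey: 46+13-13=46; pred: 10+9-4=15
Step 2: prey: 46+13-20=39; pred: 15+13-6=22
Step 3: prey: 39+11-25=25; pred: 22+17-8=31
Step 4: prey: 25+7-23=9; pred: 31+15-12=34
Step 5: prey: 9+2-9=2; pred: 34+6-13=27
Step 6: prey: 2+0-1=1; pred: 27+1-10=18
Step 7: prey: 1+0-0=1; pred: 18+0-7=11
Step 8: prey: 1+0-0=1; pred: 11+0-4=7
Step 9: prey: 1+0-0=1; pred: 7+0-2=5
Step 10: prey: 1+0-0=1; pred: 5+0-2=3
Step 11: prey: 1+0-0=1; pred: 3+0-1=2
Step 12: prey: 1+0-0=1; pred: 2+0-0=2
Steps 13-15: state stable at prey=1, pred=2 (no change)
No extinction within 15 steps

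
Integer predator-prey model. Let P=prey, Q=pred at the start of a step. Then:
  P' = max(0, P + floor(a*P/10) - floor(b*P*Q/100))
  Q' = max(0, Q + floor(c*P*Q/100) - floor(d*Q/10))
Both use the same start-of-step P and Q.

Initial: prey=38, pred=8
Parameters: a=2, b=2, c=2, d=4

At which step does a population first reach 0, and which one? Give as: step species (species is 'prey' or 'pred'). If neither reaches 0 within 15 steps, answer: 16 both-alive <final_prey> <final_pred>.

Answer: 16 both-alive 10 2

Derivation:
Step 1: prey: 38+7-6=39; pred: 8+6-3=11
Step 2: prey: 39+7-8=38; pred: 11+8-4=15
Step 3: prey: 38+7-11=34; pred: 15+11-6=20
Step 4: prey: 34+6-13=27; pred: 20+13-8=25
Step 5: prey: 27+5-13=19; pred: 25+13-10=28
Step 6: prey: 19+3-10=12; pred: 28+10-11=27
Step 7: prey: 12+2-6=8; pred: 27+6-10=23
Step 8: prey: 8+1-3=6; pred: 23+3-9=17
Step 9: prey: 6+1-2=5; pred: 17+2-6=13
Step 10: prey: 5+1-1=5; pred: 13+1-5=9
Step 11: prey: 5+1-0=6; pred: 9+0-3=6
Step 12: prey: 6+1-0=7; pred: 6+0-2=4
Step 13: prey: 7+1-0=8; pred: 4+0-1=3
Step 14: prey: 8+1-0=9; pred: 3+0-1=2
Step 15: prey: 9+1-0=10; pred: 2+0-0=2
No extinction within 15 steps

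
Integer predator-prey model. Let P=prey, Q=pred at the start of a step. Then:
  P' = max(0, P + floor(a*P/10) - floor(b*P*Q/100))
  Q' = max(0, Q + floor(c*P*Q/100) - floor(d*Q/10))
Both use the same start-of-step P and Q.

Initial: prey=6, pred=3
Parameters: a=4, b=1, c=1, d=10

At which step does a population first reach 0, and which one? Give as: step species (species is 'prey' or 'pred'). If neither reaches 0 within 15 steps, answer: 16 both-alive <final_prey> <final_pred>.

Answer: 1 pred

Derivation:
Step 1: prey: 6+2-0=8; pred: 3+0-3=0
First extinction: pred at step 1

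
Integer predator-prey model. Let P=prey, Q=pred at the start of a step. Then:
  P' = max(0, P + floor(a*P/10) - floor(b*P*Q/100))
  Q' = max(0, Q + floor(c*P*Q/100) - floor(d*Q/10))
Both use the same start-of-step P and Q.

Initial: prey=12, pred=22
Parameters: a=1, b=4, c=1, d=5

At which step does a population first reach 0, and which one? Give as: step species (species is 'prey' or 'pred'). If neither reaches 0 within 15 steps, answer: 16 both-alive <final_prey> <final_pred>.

Step 1: prey: 12+1-10=3; pred: 22+2-11=13
Step 2: prey: 3+0-1=2; pred: 13+0-6=7
Step 3: prey: 2+0-0=2; pred: 7+0-3=4
Step 4: prey: 2+0-0=2; pred: 4+0-2=2
Step 5: prey: 2+0-0=2; pred: 2+0-1=1
Step 6: prey: 2+0-0=2; pred: 1+0-0=1
Steps 7-15: state stable at prey=2, pred=1 (no change)
No extinction within 15 steps

Answer: 16 both-alive 2 1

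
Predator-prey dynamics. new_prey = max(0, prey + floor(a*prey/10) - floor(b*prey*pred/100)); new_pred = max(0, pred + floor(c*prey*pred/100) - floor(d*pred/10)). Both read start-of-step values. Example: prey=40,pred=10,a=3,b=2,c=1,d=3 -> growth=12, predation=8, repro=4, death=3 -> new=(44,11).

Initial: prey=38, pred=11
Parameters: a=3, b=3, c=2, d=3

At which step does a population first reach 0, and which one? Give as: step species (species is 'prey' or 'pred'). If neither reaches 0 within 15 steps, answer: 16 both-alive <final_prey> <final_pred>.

Answer: 16 both-alive 1 3

Derivation:
Step 1: prey: 38+11-12=37; pred: 11+8-3=16
Step 2: prey: 37+11-17=31; pred: 16+11-4=23
Step 3: prey: 31+9-21=19; pred: 23+14-6=31
Step 4: prey: 19+5-17=7; pred: 31+11-9=33
Step 5: prey: 7+2-6=3; pred: 33+4-9=28
Step 6: prey: 3+0-2=1; pred: 28+1-8=21
Step 7: prey: 1+0-0=1; pred: 21+0-6=15
Step 8: prey: 1+0-0=1; pred: 15+0-4=11
Step 9: prey: 1+0-0=1; pred: 11+0-3=8
Step 10: prey: 1+0-0=1; pred: 8+0-2=6
Step 11: prey: 1+0-0=1; pred: 6+0-1=5
Step 12: prey: 1+0-0=1; pred: 5+0-1=4
Step 13: prey: 1+0-0=1; pred: 4+0-1=3
Step 14: prey: 1+0-0=1; pred: 3+0-0=3
Steps 15-15: state stable at prey=1, pred=3 (no change)
No extinction within 15 steps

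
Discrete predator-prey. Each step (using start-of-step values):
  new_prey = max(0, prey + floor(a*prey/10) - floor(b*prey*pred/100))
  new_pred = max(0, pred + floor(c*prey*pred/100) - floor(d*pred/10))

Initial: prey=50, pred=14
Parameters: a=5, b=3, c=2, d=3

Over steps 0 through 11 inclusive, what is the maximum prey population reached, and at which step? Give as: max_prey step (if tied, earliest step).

Answer: 54 1

Derivation:
Step 1: prey: 50+25-21=54; pred: 14+14-4=24
Step 2: prey: 54+27-38=43; pred: 24+25-7=42
Step 3: prey: 43+21-54=10; pred: 42+36-12=66
Step 4: prey: 10+5-19=0; pred: 66+13-19=60
Step 5: prey: 0+0-0=0; pred: 60+0-18=42
Step 6: prey: 0+0-0=0; pred: 42+0-12=30
Step 7: prey: 0+0-0=0; pred: 30+0-9=21
Step 8: prey: 0+0-0=0; pred: 21+0-6=15
Step 9: prey: 0+0-0=0; pred: 15+0-4=11
Step 10: prey: 0+0-0=0; pred: 11+0-3=8
Step 11: prey: 0+0-0=0; pred: 8+0-2=6
Max prey = 54 at step 1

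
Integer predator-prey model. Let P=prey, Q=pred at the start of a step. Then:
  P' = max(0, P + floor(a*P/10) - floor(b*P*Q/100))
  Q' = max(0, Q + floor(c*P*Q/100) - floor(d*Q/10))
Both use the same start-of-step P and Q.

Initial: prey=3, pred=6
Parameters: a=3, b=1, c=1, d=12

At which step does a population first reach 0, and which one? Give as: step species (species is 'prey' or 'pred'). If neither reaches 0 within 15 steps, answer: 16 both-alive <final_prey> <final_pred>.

Answer: 1 pred

Derivation:
Step 1: prey: 3+0-0=3; pred: 6+0-7=0
First extinction: pred at step 1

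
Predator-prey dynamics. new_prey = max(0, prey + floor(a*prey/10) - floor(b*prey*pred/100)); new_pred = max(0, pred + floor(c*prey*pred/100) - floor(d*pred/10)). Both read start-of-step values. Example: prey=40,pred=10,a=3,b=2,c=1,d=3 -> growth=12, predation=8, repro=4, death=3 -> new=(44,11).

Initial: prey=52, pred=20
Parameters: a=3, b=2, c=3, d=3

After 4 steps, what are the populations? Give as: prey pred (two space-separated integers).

Answer: 0 85

Derivation:
Step 1: prey: 52+15-20=47; pred: 20+31-6=45
Step 2: prey: 47+14-42=19; pred: 45+63-13=95
Step 3: prey: 19+5-36=0; pred: 95+54-28=121
Step 4: prey: 0+0-0=0; pred: 121+0-36=85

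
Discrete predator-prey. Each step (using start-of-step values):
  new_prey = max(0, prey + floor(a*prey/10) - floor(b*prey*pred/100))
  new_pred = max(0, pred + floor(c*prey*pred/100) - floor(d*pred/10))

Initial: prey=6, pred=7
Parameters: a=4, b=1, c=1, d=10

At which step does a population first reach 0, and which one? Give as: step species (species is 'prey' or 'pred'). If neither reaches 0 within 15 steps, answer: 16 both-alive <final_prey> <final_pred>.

Answer: 1 pred

Derivation:
Step 1: prey: 6+2-0=8; pred: 7+0-7=0
First extinction: pred at step 1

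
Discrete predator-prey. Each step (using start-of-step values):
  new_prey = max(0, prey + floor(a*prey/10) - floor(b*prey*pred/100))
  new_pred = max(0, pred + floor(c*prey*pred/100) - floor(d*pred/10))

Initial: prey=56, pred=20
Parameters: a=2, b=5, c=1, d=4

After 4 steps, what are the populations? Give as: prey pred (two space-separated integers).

Answer: 1 6

Derivation:
Step 1: prey: 56+11-56=11; pred: 20+11-8=23
Step 2: prey: 11+2-12=1; pred: 23+2-9=16
Step 3: prey: 1+0-0=1; pred: 16+0-6=10
Step 4: prey: 1+0-0=1; pred: 10+0-4=6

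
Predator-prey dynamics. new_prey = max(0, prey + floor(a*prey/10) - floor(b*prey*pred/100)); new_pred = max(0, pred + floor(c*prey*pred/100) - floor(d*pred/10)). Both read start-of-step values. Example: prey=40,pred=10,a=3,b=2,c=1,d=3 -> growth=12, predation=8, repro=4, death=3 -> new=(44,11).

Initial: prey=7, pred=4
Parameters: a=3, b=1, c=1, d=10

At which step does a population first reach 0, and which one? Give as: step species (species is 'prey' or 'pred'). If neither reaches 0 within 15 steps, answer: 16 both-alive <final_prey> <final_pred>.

Step 1: prey: 7+2-0=9; pred: 4+0-4=0
First extinction: pred at step 1

Answer: 1 pred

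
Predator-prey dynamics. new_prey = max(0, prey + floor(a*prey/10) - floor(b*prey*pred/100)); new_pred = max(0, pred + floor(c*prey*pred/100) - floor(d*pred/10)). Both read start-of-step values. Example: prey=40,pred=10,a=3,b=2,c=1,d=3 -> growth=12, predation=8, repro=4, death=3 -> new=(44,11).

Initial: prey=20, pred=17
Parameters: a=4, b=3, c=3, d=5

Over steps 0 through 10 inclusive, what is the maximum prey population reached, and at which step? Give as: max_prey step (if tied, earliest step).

Answer: 25 10

Derivation:
Step 1: prey: 20+8-10=18; pred: 17+10-8=19
Step 2: prey: 18+7-10=15; pred: 19+10-9=20
Step 3: prey: 15+6-9=12; pred: 20+9-10=19
Step 4: prey: 12+4-6=10; pred: 19+6-9=16
Step 5: prey: 10+4-4=10; pred: 16+4-8=12
Step 6: prey: 10+4-3=11; pred: 12+3-6=9
Step 7: prey: 11+4-2=13; pred: 9+2-4=7
Step 8: prey: 13+5-2=16; pred: 7+2-3=6
Step 9: prey: 16+6-2=20; pred: 6+2-3=5
Step 10: prey: 20+8-3=25; pred: 5+3-2=6
Max prey = 25 at step 10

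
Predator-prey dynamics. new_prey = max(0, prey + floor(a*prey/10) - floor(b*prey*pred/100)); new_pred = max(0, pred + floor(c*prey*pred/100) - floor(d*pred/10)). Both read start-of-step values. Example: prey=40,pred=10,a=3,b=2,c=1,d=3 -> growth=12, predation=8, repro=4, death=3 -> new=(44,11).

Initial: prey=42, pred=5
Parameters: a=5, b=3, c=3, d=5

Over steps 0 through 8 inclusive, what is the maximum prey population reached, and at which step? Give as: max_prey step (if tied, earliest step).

Answer: 70 2

Derivation:
Step 1: prey: 42+21-6=57; pred: 5+6-2=9
Step 2: prey: 57+28-15=70; pred: 9+15-4=20
Step 3: prey: 70+35-42=63; pred: 20+42-10=52
Step 4: prey: 63+31-98=0; pred: 52+98-26=124
Step 5: prey: 0+0-0=0; pred: 124+0-62=62
Step 6: prey: 0+0-0=0; pred: 62+0-31=31
Step 7: prey: 0+0-0=0; pred: 31+0-15=16
Step 8: prey: 0+0-0=0; pred: 16+0-8=8
Max prey = 70 at step 2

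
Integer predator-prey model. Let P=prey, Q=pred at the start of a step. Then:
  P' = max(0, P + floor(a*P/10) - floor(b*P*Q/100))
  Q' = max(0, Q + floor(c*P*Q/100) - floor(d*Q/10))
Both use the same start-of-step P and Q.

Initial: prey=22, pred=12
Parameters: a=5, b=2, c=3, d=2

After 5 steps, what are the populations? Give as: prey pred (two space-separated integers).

Answer: 0 107

Derivation:
Step 1: prey: 22+11-5=28; pred: 12+7-2=17
Step 2: prey: 28+14-9=33; pred: 17+14-3=28
Step 3: prey: 33+16-18=31; pred: 28+27-5=50
Step 4: prey: 31+15-31=15; pred: 50+46-10=86
Step 5: prey: 15+7-25=0; pred: 86+38-17=107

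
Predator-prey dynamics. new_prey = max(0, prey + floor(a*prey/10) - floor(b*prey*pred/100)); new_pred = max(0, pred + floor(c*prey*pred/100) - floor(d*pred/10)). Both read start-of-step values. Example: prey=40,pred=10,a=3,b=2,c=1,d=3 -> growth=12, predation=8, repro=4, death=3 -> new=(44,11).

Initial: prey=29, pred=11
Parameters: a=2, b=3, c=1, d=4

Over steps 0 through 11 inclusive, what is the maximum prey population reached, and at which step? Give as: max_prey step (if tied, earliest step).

Answer: 49 11

Derivation:
Step 1: prey: 29+5-9=25; pred: 11+3-4=10
Step 2: prey: 25+5-7=23; pred: 10+2-4=8
Step 3: prey: 23+4-5=22; pred: 8+1-3=6
Step 4: prey: 22+4-3=23; pred: 6+1-2=5
Step 5: prey: 23+4-3=24; pred: 5+1-2=4
Step 6: prey: 24+4-2=26; pred: 4+0-1=3
Step 7: prey: 26+5-2=29; pred: 3+0-1=2
Step 8: prey: 29+5-1=33; pred: 2+0-0=2
Step 9: prey: 33+6-1=38; pred: 2+0-0=2
Step 10: prey: 38+7-2=43; pred: 2+0-0=2
Step 11: prey: 43+8-2=49; pred: 2+0-0=2
Max prey = 49 at step 11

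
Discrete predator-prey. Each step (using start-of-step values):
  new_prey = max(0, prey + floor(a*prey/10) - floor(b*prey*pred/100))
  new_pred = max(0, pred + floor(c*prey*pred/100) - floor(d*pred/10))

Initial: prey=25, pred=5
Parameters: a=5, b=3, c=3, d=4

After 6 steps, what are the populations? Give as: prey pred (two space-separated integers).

Step 1: prey: 25+12-3=34; pred: 5+3-2=6
Step 2: prey: 34+17-6=45; pred: 6+6-2=10
Step 3: prey: 45+22-13=54; pred: 10+13-4=19
Step 4: prey: 54+27-30=51; pred: 19+30-7=42
Step 5: prey: 51+25-64=12; pred: 42+64-16=90
Step 6: prey: 12+6-32=0; pred: 90+32-36=86

Answer: 0 86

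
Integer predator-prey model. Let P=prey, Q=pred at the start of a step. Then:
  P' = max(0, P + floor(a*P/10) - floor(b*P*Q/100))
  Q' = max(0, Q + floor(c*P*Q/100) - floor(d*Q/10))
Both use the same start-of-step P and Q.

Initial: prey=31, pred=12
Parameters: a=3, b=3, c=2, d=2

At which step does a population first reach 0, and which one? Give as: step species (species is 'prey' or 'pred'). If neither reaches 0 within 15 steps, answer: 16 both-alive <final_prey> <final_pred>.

Step 1: prey: 31+9-11=29; pred: 12+7-2=17
Step 2: prey: 29+8-14=23; pred: 17+9-3=23
Step 3: prey: 23+6-15=14; pred: 23+10-4=29
Step 4: prey: 14+4-12=6; pred: 29+8-5=32
Step 5: prey: 6+1-5=2; pred: 32+3-6=29
Step 6: prey: 2+0-1=1; pred: 29+1-5=25
Step 7: prey: 1+0-0=1; pred: 25+0-5=20
Step 8: prey: 1+0-0=1; pred: 20+0-4=16
Step 9: prey: 1+0-0=1; pred: 16+0-3=13
Step 10: prey: 1+0-0=1; pred: 13+0-2=11
Step 11: prey: 1+0-0=1; pred: 11+0-2=9
Step 12: prey: 1+0-0=1; pred: 9+0-1=8
Step 13: prey: 1+0-0=1; pred: 8+0-1=7
Step 14: prey: 1+0-0=1; pred: 7+0-1=6
Step 15: prey: 1+0-0=1; pred: 6+0-1=5
No extinction within 15 steps

Answer: 16 both-alive 1 5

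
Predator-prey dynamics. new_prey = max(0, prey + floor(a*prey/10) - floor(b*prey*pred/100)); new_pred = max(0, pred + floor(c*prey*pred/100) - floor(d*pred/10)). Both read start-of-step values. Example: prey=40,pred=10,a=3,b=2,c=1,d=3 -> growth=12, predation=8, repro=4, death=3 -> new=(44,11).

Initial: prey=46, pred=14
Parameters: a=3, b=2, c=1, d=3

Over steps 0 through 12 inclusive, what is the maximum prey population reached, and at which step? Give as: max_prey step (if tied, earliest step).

Answer: 47 1

Derivation:
Step 1: prey: 46+13-12=47; pred: 14+6-4=16
Step 2: prey: 47+14-15=46; pred: 16+7-4=19
Step 3: prey: 46+13-17=42; pred: 19+8-5=22
Step 4: prey: 42+12-18=36; pred: 22+9-6=25
Step 5: prey: 36+10-18=28; pred: 25+9-7=27
Step 6: prey: 28+8-15=21; pred: 27+7-8=26
Step 7: prey: 21+6-10=17; pred: 26+5-7=24
Step 8: prey: 17+5-8=14; pred: 24+4-7=21
Step 9: prey: 14+4-5=13; pred: 21+2-6=17
Step 10: prey: 13+3-4=12; pred: 17+2-5=14
Step 11: prey: 12+3-3=12; pred: 14+1-4=11
Step 12: prey: 12+3-2=13; pred: 11+1-3=9
Max prey = 47 at step 1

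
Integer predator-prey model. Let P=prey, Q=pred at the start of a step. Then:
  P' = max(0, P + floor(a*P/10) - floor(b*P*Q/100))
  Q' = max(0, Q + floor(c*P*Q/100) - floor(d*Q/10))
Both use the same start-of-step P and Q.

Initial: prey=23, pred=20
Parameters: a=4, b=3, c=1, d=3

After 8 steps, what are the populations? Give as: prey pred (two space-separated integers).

Step 1: prey: 23+9-13=19; pred: 20+4-6=18
Step 2: prey: 19+7-10=16; pred: 18+3-5=16
Step 3: prey: 16+6-7=15; pred: 16+2-4=14
Step 4: prey: 15+6-6=15; pred: 14+2-4=12
Step 5: prey: 15+6-5=16; pred: 12+1-3=10
Step 6: prey: 16+6-4=18; pred: 10+1-3=8
Step 7: prey: 18+7-4=21; pred: 8+1-2=7
Step 8: prey: 21+8-4=25; pred: 7+1-2=6

Answer: 25 6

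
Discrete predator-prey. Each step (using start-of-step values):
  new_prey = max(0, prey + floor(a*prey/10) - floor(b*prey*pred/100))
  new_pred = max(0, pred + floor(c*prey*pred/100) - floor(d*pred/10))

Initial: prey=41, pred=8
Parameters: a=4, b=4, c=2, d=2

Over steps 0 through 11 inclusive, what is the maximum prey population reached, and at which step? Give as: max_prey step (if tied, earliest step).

Answer: 44 1

Derivation:
Step 1: prey: 41+16-13=44; pred: 8+6-1=13
Step 2: prey: 44+17-22=39; pred: 13+11-2=22
Step 3: prey: 39+15-34=20; pred: 22+17-4=35
Step 4: prey: 20+8-28=0; pred: 35+14-7=42
Step 5: prey: 0+0-0=0; pred: 42+0-8=34
Step 6: prey: 0+0-0=0; pred: 34+0-6=28
Step 7: prey: 0+0-0=0; pred: 28+0-5=23
Step 8: prey: 0+0-0=0; pred: 23+0-4=19
Step 9: prey: 0+0-0=0; pred: 19+0-3=16
Step 10: prey: 0+0-0=0; pred: 16+0-3=13
Step 11: prey: 0+0-0=0; pred: 13+0-2=11
Max prey = 44 at step 1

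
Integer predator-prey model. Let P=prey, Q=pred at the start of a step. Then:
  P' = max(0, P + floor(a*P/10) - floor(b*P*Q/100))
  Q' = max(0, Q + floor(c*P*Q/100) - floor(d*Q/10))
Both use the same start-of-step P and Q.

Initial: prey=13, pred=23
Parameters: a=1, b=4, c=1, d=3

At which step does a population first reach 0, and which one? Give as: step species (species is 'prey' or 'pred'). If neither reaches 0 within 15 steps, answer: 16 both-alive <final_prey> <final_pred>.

Step 1: prey: 13+1-11=3; pred: 23+2-6=19
Step 2: prey: 3+0-2=1; pred: 19+0-5=14
Step 3: prey: 1+0-0=1; pred: 14+0-4=10
Step 4: prey: 1+0-0=1; pred: 10+0-3=7
Step 5: prey: 1+0-0=1; pred: 7+0-2=5
Step 6: prey: 1+0-0=1; pred: 5+0-1=4
Step 7: prey: 1+0-0=1; pred: 4+0-1=3
Step 8: prey: 1+0-0=1; pred: 3+0-0=3
Steps 9-15: state stable at prey=1, pred=3 (no change)
No extinction within 15 steps

Answer: 16 both-alive 1 3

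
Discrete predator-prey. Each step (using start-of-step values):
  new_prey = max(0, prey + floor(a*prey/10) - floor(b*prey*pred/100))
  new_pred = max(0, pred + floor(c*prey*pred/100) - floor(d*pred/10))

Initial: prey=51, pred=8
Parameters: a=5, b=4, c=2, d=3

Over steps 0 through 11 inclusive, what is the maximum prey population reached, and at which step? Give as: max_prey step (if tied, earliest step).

Step 1: prey: 51+25-16=60; pred: 8+8-2=14
Step 2: prey: 60+30-33=57; pred: 14+16-4=26
Step 3: prey: 57+28-59=26; pred: 26+29-7=48
Step 4: prey: 26+13-49=0; pred: 48+24-14=58
Step 5: prey: 0+0-0=0; pred: 58+0-17=41
Step 6: prey: 0+0-0=0; pred: 41+0-12=29
Step 7: prey: 0+0-0=0; pred: 29+0-8=21
Step 8: prey: 0+0-0=0; pred: 21+0-6=15
Step 9: prey: 0+0-0=0; pred: 15+0-4=11
Step 10: prey: 0+0-0=0; pred: 11+0-3=8
Step 11: prey: 0+0-0=0; pred: 8+0-2=6
Max prey = 60 at step 1

Answer: 60 1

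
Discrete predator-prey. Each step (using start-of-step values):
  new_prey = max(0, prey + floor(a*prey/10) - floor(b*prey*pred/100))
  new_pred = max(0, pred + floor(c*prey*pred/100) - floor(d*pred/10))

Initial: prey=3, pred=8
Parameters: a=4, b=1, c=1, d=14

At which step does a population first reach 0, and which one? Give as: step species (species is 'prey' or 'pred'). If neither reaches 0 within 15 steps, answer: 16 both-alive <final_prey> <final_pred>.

Answer: 1 pred

Derivation:
Step 1: prey: 3+1-0=4; pred: 8+0-11=0
First extinction: pred at step 1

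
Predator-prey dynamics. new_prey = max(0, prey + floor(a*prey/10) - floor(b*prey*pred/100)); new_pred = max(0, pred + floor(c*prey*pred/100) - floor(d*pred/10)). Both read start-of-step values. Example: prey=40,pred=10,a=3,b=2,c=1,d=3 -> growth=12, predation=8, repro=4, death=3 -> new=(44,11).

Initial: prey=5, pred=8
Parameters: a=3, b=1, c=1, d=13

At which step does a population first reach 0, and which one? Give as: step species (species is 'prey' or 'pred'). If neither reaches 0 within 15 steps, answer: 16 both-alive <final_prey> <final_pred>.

Answer: 1 pred

Derivation:
Step 1: prey: 5+1-0=6; pred: 8+0-10=0
First extinction: pred at step 1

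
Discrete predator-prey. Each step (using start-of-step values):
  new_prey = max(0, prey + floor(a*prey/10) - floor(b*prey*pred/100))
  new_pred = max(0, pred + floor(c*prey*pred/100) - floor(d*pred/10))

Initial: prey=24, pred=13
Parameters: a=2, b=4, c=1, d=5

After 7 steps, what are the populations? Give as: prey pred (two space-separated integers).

Step 1: prey: 24+4-12=16; pred: 13+3-6=10
Step 2: prey: 16+3-6=13; pred: 10+1-5=6
Step 3: prey: 13+2-3=12; pred: 6+0-3=3
Step 4: prey: 12+2-1=13; pred: 3+0-1=2
Step 5: prey: 13+2-1=14; pred: 2+0-1=1
Step 6: prey: 14+2-0=16; pred: 1+0-0=1
Step 7: prey: 16+3-0=19; pred: 1+0-0=1

Answer: 19 1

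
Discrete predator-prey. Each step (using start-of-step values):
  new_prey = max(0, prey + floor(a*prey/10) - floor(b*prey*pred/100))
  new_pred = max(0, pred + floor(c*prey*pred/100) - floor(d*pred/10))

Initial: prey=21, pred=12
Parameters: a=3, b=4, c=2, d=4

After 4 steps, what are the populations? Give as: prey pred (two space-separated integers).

Step 1: prey: 21+6-10=17; pred: 12+5-4=13
Step 2: prey: 17+5-8=14; pred: 13+4-5=12
Step 3: prey: 14+4-6=12; pred: 12+3-4=11
Step 4: prey: 12+3-5=10; pred: 11+2-4=9

Answer: 10 9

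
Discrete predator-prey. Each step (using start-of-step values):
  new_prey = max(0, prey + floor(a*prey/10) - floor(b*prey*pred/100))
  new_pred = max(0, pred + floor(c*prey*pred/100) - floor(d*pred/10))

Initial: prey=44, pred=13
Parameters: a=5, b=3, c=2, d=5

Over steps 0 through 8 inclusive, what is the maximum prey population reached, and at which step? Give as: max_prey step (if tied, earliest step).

Answer: 49 1

Derivation:
Step 1: prey: 44+22-17=49; pred: 13+11-6=18
Step 2: prey: 49+24-26=47; pred: 18+17-9=26
Step 3: prey: 47+23-36=34; pred: 26+24-13=37
Step 4: prey: 34+17-37=14; pred: 37+25-18=44
Step 5: prey: 14+7-18=3; pred: 44+12-22=34
Step 6: prey: 3+1-3=1; pred: 34+2-17=19
Step 7: prey: 1+0-0=1; pred: 19+0-9=10
Step 8: prey: 1+0-0=1; pred: 10+0-5=5
Max prey = 49 at step 1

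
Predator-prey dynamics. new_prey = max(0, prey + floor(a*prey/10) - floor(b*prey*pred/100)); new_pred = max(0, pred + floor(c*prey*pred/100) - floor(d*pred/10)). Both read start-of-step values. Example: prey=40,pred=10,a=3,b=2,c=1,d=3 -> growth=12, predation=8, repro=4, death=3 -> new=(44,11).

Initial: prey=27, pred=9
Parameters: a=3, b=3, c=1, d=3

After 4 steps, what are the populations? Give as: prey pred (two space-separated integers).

Answer: 31 9

Derivation:
Step 1: prey: 27+8-7=28; pred: 9+2-2=9
Step 2: prey: 28+8-7=29; pred: 9+2-2=9
Step 3: prey: 29+8-7=30; pred: 9+2-2=9
Step 4: prey: 30+9-8=31; pred: 9+2-2=9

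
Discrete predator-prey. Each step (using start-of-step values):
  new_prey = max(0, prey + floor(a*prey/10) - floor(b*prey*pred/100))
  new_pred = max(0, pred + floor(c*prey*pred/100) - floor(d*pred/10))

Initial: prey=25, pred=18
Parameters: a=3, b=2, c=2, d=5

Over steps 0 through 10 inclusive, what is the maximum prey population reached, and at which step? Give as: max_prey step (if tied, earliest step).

Answer: 35 10

Derivation:
Step 1: prey: 25+7-9=23; pred: 18+9-9=18
Step 2: prey: 23+6-8=21; pred: 18+8-9=17
Step 3: prey: 21+6-7=20; pred: 17+7-8=16
Step 4: prey: 20+6-6=20; pred: 16+6-8=14
Step 5: prey: 20+6-5=21; pred: 14+5-7=12
Step 6: prey: 21+6-5=22; pred: 12+5-6=11
Step 7: prey: 22+6-4=24; pred: 11+4-5=10
Step 8: prey: 24+7-4=27; pred: 10+4-5=9
Step 9: prey: 27+8-4=31; pred: 9+4-4=9
Step 10: prey: 31+9-5=35; pred: 9+5-4=10
Max prey = 35 at step 10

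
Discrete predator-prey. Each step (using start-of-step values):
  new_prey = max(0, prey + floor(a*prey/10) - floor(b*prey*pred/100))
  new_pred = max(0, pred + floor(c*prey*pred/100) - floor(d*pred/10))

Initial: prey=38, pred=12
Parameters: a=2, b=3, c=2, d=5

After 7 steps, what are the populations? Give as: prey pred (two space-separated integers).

Step 1: prey: 38+7-13=32; pred: 12+9-6=15
Step 2: prey: 32+6-14=24; pred: 15+9-7=17
Step 3: prey: 24+4-12=16; pred: 17+8-8=17
Step 4: prey: 16+3-8=11; pred: 17+5-8=14
Step 5: prey: 11+2-4=9; pred: 14+3-7=10
Step 6: prey: 9+1-2=8; pred: 10+1-5=6
Step 7: prey: 8+1-1=8; pred: 6+0-3=3

Answer: 8 3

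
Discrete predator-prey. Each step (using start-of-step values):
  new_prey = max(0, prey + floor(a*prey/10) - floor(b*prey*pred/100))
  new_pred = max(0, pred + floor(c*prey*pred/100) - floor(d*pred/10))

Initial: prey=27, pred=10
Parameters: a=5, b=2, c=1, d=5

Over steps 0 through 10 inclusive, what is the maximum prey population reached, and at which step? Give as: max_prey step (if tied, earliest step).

Step 1: prey: 27+13-5=35; pred: 10+2-5=7
Step 2: prey: 35+17-4=48; pred: 7+2-3=6
Step 3: prey: 48+24-5=67; pred: 6+2-3=5
Step 4: prey: 67+33-6=94; pred: 5+3-2=6
Step 5: prey: 94+47-11=130; pred: 6+5-3=8
Step 6: prey: 130+65-20=175; pred: 8+10-4=14
Step 7: prey: 175+87-49=213; pred: 14+24-7=31
Step 8: prey: 213+106-132=187; pred: 31+66-15=82
Step 9: prey: 187+93-306=0; pred: 82+153-41=194
Step 10: prey: 0+0-0=0; pred: 194+0-97=97
Max prey = 213 at step 7

Answer: 213 7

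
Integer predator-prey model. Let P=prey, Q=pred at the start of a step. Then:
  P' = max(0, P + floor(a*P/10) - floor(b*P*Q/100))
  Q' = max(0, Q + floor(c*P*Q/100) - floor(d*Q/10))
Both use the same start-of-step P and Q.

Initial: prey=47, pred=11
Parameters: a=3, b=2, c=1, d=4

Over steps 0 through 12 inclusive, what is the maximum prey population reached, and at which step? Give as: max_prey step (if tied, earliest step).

Answer: 55 3

Derivation:
Step 1: prey: 47+14-10=51; pred: 11+5-4=12
Step 2: prey: 51+15-12=54; pred: 12+6-4=14
Step 3: prey: 54+16-15=55; pred: 14+7-5=16
Step 4: prey: 55+16-17=54; pred: 16+8-6=18
Step 5: prey: 54+16-19=51; pred: 18+9-7=20
Step 6: prey: 51+15-20=46; pred: 20+10-8=22
Step 7: prey: 46+13-20=39; pred: 22+10-8=24
Step 8: prey: 39+11-18=32; pred: 24+9-9=24
Step 9: prey: 32+9-15=26; pred: 24+7-9=22
Step 10: prey: 26+7-11=22; pred: 22+5-8=19
Step 11: prey: 22+6-8=20; pred: 19+4-7=16
Step 12: prey: 20+6-6=20; pred: 16+3-6=13
Max prey = 55 at step 3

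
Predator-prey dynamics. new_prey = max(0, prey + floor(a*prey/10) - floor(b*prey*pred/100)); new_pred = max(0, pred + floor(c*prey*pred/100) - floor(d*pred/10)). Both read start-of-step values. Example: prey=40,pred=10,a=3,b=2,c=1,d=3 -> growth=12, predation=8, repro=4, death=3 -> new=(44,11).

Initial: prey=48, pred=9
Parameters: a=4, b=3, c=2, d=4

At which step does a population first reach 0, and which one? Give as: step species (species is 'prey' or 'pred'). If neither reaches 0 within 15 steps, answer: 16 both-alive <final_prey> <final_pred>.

Step 1: prey: 48+19-12=55; pred: 9+8-3=14
Step 2: prey: 55+22-23=54; pred: 14+15-5=24
Step 3: prey: 54+21-38=37; pred: 24+25-9=40
Step 4: prey: 37+14-44=7; pred: 40+29-16=53
Step 5: prey: 7+2-11=0; pred: 53+7-21=39
First extinction: prey at step 5

Answer: 5 prey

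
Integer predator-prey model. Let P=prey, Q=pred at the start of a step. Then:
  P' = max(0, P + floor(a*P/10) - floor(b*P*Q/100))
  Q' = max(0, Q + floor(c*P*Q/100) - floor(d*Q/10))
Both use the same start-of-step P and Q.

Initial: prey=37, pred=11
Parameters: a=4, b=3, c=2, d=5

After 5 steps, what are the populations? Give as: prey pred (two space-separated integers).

Step 1: prey: 37+14-12=39; pred: 11+8-5=14
Step 2: prey: 39+15-16=38; pred: 14+10-7=17
Step 3: prey: 38+15-19=34; pred: 17+12-8=21
Step 4: prey: 34+13-21=26; pred: 21+14-10=25
Step 5: prey: 26+10-19=17; pred: 25+13-12=26

Answer: 17 26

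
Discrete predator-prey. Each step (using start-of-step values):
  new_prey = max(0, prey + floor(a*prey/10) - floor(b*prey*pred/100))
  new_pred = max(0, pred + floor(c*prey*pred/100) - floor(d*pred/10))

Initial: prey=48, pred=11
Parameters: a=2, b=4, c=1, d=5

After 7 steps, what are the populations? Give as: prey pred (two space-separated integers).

Answer: 25 1

Derivation:
Step 1: prey: 48+9-21=36; pred: 11+5-5=11
Step 2: prey: 36+7-15=28; pred: 11+3-5=9
Step 3: prey: 28+5-10=23; pred: 9+2-4=7
Step 4: prey: 23+4-6=21; pred: 7+1-3=5
Step 5: prey: 21+4-4=21; pred: 5+1-2=4
Step 6: prey: 21+4-3=22; pred: 4+0-2=2
Step 7: prey: 22+4-1=25; pred: 2+0-1=1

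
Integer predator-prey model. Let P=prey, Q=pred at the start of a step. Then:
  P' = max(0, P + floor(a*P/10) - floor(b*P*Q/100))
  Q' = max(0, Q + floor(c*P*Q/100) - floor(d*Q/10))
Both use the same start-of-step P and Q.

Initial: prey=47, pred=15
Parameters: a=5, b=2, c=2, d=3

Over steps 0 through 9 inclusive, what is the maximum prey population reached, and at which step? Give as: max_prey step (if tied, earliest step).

Answer: 56 1

Derivation:
Step 1: prey: 47+23-14=56; pred: 15+14-4=25
Step 2: prey: 56+28-28=56; pred: 25+28-7=46
Step 3: prey: 56+28-51=33; pred: 46+51-13=84
Step 4: prey: 33+16-55=0; pred: 84+55-25=114
Step 5: prey: 0+0-0=0; pred: 114+0-34=80
Step 6: prey: 0+0-0=0; pred: 80+0-24=56
Step 7: prey: 0+0-0=0; pred: 56+0-16=40
Step 8: prey: 0+0-0=0; pred: 40+0-12=28
Step 9: prey: 0+0-0=0; pred: 28+0-8=20
Max prey = 56 at step 1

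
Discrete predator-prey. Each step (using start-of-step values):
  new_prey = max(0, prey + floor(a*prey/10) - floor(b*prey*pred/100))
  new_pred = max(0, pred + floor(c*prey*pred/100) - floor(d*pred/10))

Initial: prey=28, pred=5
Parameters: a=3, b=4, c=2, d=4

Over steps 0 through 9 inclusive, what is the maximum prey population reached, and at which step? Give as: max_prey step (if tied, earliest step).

Answer: 36 3

Derivation:
Step 1: prey: 28+8-5=31; pred: 5+2-2=5
Step 2: prey: 31+9-6=34; pred: 5+3-2=6
Step 3: prey: 34+10-8=36; pred: 6+4-2=8
Step 4: prey: 36+10-11=35; pred: 8+5-3=10
Step 5: prey: 35+10-14=31; pred: 10+7-4=13
Step 6: prey: 31+9-16=24; pred: 13+8-5=16
Step 7: prey: 24+7-15=16; pred: 16+7-6=17
Step 8: prey: 16+4-10=10; pred: 17+5-6=16
Step 9: prey: 10+3-6=7; pred: 16+3-6=13
Max prey = 36 at step 3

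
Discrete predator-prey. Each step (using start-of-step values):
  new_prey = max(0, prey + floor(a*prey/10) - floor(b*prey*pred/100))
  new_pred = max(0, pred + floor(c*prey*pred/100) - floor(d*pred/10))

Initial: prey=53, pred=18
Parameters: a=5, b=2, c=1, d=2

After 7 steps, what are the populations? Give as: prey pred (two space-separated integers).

Step 1: prey: 53+26-19=60; pred: 18+9-3=24
Step 2: prey: 60+30-28=62; pred: 24+14-4=34
Step 3: prey: 62+31-42=51; pred: 34+21-6=49
Step 4: prey: 51+25-49=27; pred: 49+24-9=64
Step 5: prey: 27+13-34=6; pred: 64+17-12=69
Step 6: prey: 6+3-8=1; pred: 69+4-13=60
Step 7: prey: 1+0-1=0; pred: 60+0-12=48

Answer: 0 48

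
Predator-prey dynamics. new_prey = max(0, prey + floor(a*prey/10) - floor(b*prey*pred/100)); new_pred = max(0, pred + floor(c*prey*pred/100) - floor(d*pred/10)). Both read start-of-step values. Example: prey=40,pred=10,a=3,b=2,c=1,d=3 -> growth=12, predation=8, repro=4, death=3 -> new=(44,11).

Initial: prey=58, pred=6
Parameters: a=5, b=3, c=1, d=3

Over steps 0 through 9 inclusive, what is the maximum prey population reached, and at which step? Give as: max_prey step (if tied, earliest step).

Answer: 111 3

Derivation:
Step 1: prey: 58+29-10=77; pred: 6+3-1=8
Step 2: prey: 77+38-18=97; pred: 8+6-2=12
Step 3: prey: 97+48-34=111; pred: 12+11-3=20
Step 4: prey: 111+55-66=100; pred: 20+22-6=36
Step 5: prey: 100+50-108=42; pred: 36+36-10=62
Step 6: prey: 42+21-78=0; pred: 62+26-18=70
Step 7: prey: 0+0-0=0; pred: 70+0-21=49
Step 8: prey: 0+0-0=0; pred: 49+0-14=35
Step 9: prey: 0+0-0=0; pred: 35+0-10=25
Max prey = 111 at step 3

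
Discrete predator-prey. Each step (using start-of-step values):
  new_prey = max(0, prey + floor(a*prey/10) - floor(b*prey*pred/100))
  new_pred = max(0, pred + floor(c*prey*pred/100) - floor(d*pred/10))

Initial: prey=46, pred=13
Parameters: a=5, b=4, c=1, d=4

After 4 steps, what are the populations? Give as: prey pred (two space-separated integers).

Step 1: prey: 46+23-23=46; pred: 13+5-5=13
Step 2: prey: 46+23-23=46; pred: 13+5-5=13
Step 3: prey: 46+23-23=46; pred: 13+5-5=13
Step 4: prey: 46+23-23=46; pred: 13+5-5=13

Answer: 46 13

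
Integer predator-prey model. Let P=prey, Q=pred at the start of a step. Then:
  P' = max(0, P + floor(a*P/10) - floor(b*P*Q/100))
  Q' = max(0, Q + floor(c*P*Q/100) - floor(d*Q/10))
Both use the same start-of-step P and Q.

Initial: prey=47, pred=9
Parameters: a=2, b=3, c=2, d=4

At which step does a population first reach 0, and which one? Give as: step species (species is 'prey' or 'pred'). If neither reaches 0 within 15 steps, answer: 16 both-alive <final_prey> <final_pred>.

Step 1: prey: 47+9-12=44; pred: 9+8-3=14
Step 2: prey: 44+8-18=34; pred: 14+12-5=21
Step 3: prey: 34+6-21=19; pred: 21+14-8=27
Step 4: prey: 19+3-15=7; pred: 27+10-10=27
Step 5: prey: 7+1-5=3; pred: 27+3-10=20
Step 6: prey: 3+0-1=2; pred: 20+1-8=13
Step 7: prey: 2+0-0=2; pred: 13+0-5=8
Step 8: prey: 2+0-0=2; pred: 8+0-3=5
Step 9: prey: 2+0-0=2; pred: 5+0-2=3
Step 10: prey: 2+0-0=2; pred: 3+0-1=2
Step 11: prey: 2+0-0=2; pred: 2+0-0=2
Steps 12-15: state stable at prey=2, pred=2 (no change)
No extinction within 15 steps

Answer: 16 both-alive 2 2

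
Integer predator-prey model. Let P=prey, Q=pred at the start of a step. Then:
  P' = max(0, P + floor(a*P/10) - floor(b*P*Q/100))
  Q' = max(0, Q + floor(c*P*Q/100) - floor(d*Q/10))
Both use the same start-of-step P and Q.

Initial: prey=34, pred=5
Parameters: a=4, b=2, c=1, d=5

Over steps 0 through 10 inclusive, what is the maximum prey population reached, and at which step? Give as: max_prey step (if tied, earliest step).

Answer: 210 7

Derivation:
Step 1: prey: 34+13-3=44; pred: 5+1-2=4
Step 2: prey: 44+17-3=58; pred: 4+1-2=3
Step 3: prey: 58+23-3=78; pred: 3+1-1=3
Step 4: prey: 78+31-4=105; pred: 3+2-1=4
Step 5: prey: 105+42-8=139; pred: 4+4-2=6
Step 6: prey: 139+55-16=178; pred: 6+8-3=11
Step 7: prey: 178+71-39=210; pred: 11+19-5=25
Step 8: prey: 210+84-105=189; pred: 25+52-12=65
Step 9: prey: 189+75-245=19; pred: 65+122-32=155
Step 10: prey: 19+7-58=0; pred: 155+29-77=107
Max prey = 210 at step 7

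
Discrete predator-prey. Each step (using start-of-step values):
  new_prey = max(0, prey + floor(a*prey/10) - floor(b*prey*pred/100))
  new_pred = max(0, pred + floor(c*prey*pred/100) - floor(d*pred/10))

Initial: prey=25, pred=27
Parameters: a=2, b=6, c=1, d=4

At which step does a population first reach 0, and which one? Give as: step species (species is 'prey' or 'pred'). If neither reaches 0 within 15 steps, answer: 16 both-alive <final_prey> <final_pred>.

Answer: 1 prey

Derivation:
Step 1: prey: 25+5-40=0; pred: 27+6-10=23
First extinction: prey at step 1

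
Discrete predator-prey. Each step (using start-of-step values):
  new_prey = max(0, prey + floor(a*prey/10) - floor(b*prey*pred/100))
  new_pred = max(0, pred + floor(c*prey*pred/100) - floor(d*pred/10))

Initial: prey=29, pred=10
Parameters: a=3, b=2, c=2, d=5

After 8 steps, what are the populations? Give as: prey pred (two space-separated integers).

Step 1: prey: 29+8-5=32; pred: 10+5-5=10
Step 2: prey: 32+9-6=35; pred: 10+6-5=11
Step 3: prey: 35+10-7=38; pred: 11+7-5=13
Step 4: prey: 38+11-9=40; pred: 13+9-6=16
Step 5: prey: 40+12-12=40; pred: 16+12-8=20
Step 6: prey: 40+12-16=36; pred: 20+16-10=26
Step 7: prey: 36+10-18=28; pred: 26+18-13=31
Step 8: prey: 28+8-17=19; pred: 31+17-15=33

Answer: 19 33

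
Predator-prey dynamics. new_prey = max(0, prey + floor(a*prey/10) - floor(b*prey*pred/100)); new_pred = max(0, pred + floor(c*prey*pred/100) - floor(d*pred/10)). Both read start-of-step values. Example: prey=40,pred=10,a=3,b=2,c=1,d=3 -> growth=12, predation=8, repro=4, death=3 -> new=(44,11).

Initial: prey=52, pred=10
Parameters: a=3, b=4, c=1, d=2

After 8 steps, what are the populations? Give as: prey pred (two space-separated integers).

Step 1: prey: 52+15-20=47; pred: 10+5-2=13
Step 2: prey: 47+14-24=37; pred: 13+6-2=17
Step 3: prey: 37+11-25=23; pred: 17+6-3=20
Step 4: prey: 23+6-18=11; pred: 20+4-4=20
Step 5: prey: 11+3-8=6; pred: 20+2-4=18
Step 6: prey: 6+1-4=3; pred: 18+1-3=16
Step 7: prey: 3+0-1=2; pred: 16+0-3=13
Step 8: prey: 2+0-1=1; pred: 13+0-2=11

Answer: 1 11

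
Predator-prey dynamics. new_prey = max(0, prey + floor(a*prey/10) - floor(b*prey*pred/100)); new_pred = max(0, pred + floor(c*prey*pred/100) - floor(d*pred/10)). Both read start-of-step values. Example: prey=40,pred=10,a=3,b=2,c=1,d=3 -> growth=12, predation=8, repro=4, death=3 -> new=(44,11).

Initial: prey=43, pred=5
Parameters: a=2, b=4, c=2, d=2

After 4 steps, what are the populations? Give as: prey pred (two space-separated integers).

Step 1: prey: 43+8-8=43; pred: 5+4-1=8
Step 2: prey: 43+8-13=38; pred: 8+6-1=13
Step 3: prey: 38+7-19=26; pred: 13+9-2=20
Step 4: prey: 26+5-20=11; pred: 20+10-4=26

Answer: 11 26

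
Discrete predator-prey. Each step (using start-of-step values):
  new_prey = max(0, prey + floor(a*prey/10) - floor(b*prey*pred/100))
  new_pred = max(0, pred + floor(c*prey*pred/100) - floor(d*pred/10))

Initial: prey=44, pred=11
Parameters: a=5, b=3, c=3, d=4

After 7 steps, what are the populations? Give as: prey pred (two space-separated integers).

Answer: 0 17

Derivation:
Step 1: prey: 44+22-14=52; pred: 11+14-4=21
Step 2: prey: 52+26-32=46; pred: 21+32-8=45
Step 3: prey: 46+23-62=7; pred: 45+62-18=89
Step 4: prey: 7+3-18=0; pred: 89+18-35=72
Step 5: prey: 0+0-0=0; pred: 72+0-28=44
Step 6: prey: 0+0-0=0; pred: 44+0-17=27
Step 7: prey: 0+0-0=0; pred: 27+0-10=17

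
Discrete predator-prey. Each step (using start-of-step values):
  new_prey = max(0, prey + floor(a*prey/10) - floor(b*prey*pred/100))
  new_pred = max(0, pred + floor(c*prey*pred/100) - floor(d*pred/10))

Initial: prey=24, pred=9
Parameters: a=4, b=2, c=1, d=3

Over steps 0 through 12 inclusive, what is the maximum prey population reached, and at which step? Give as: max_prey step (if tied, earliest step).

Step 1: prey: 24+9-4=29; pred: 9+2-2=9
Step 2: prey: 29+11-5=35; pred: 9+2-2=9
Step 3: prey: 35+14-6=43; pred: 9+3-2=10
Step 4: prey: 43+17-8=52; pred: 10+4-3=11
Step 5: prey: 52+20-11=61; pred: 11+5-3=13
Step 6: prey: 61+24-15=70; pred: 13+7-3=17
Step 7: prey: 70+28-23=75; pred: 17+11-5=23
Step 8: prey: 75+30-34=71; pred: 23+17-6=34
Step 9: prey: 71+28-48=51; pred: 34+24-10=48
Step 10: prey: 51+20-48=23; pred: 48+24-14=58
Step 11: prey: 23+9-26=6; pred: 58+13-17=54
Step 12: prey: 6+2-6=2; pred: 54+3-16=41
Max prey = 75 at step 7

Answer: 75 7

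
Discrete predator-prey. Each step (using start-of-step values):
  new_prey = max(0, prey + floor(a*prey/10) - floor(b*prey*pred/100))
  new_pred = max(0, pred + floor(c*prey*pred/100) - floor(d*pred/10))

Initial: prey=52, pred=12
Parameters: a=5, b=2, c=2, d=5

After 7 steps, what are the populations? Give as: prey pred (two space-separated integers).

Step 1: prey: 52+26-12=66; pred: 12+12-6=18
Step 2: prey: 66+33-23=76; pred: 18+23-9=32
Step 3: prey: 76+38-48=66; pred: 32+48-16=64
Step 4: prey: 66+33-84=15; pred: 64+84-32=116
Step 5: prey: 15+7-34=0; pred: 116+34-58=92
Step 6: prey: 0+0-0=0; pred: 92+0-46=46
Step 7: prey: 0+0-0=0; pred: 46+0-23=23

Answer: 0 23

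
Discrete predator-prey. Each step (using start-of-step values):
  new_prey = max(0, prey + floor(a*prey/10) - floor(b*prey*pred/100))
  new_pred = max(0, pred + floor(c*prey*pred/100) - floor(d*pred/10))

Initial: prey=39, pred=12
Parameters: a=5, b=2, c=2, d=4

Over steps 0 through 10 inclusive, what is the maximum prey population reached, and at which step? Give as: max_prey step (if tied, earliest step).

Answer: 57 2

Derivation:
Step 1: prey: 39+19-9=49; pred: 12+9-4=17
Step 2: prey: 49+24-16=57; pred: 17+16-6=27
Step 3: prey: 57+28-30=55; pred: 27+30-10=47
Step 4: prey: 55+27-51=31; pred: 47+51-18=80
Step 5: prey: 31+15-49=0; pred: 80+49-32=97
Step 6: prey: 0+0-0=0; pred: 97+0-38=59
Step 7: prey: 0+0-0=0; pred: 59+0-23=36
Step 8: prey: 0+0-0=0; pred: 36+0-14=22
Step 9: prey: 0+0-0=0; pred: 22+0-8=14
Step 10: prey: 0+0-0=0; pred: 14+0-5=9
Max prey = 57 at step 2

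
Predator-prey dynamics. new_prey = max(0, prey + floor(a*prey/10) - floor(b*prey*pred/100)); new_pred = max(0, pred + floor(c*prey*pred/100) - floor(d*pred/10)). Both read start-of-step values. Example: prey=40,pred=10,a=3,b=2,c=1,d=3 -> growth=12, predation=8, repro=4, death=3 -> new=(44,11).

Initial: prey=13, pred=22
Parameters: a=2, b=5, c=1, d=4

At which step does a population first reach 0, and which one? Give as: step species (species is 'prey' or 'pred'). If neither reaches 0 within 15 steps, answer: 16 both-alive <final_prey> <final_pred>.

Step 1: prey: 13+2-14=1; pred: 22+2-8=16
Step 2: prey: 1+0-0=1; pred: 16+0-6=10
Step 3: prey: 1+0-0=1; pred: 10+0-4=6
Step 4: prey: 1+0-0=1; pred: 6+0-2=4
Step 5: prey: 1+0-0=1; pred: 4+0-1=3
Step 6: prey: 1+0-0=1; pred: 3+0-1=2
Step 7: prey: 1+0-0=1; pred: 2+0-0=2
Steps 8-15: state stable at prey=1, pred=2 (no change)
No extinction within 15 steps

Answer: 16 both-alive 1 2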